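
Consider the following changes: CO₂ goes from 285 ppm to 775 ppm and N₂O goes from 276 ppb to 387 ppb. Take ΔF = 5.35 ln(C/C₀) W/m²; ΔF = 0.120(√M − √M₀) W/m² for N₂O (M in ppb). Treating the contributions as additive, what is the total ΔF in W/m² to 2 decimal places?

ΔF = 5.72 W/m²

CO₂: 5.35 × ln(775/285) = 5.35 × ln(2.71930) = 5.35 × 1.00037 = 5.3520 W/m².
N₂O: 0.120 × (√387 − √276) = 0.120 × (19.6723 − 16.6132) = 0.120 × 3.0591 = 0.3671 W/m².
Total ΔF = 5.3520 + 0.3671 = 5.7191 W/m².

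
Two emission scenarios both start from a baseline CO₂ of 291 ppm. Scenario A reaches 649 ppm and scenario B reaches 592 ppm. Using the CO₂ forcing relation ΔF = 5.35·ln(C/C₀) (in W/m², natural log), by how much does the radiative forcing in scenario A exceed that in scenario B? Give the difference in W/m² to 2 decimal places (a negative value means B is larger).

ΔF_A − ΔF_B = 0.49 W/m²

ΔF_A = 5.35 ln(649/291) = 5.35 × 0.80211 = 4.2913 W/m².
ΔF_B = 5.35 ln(592/291) = 5.35 × 0.71018 = 3.7995 W/m².
Difference: 4.2913 − 3.7995 = 0.4918 W/m².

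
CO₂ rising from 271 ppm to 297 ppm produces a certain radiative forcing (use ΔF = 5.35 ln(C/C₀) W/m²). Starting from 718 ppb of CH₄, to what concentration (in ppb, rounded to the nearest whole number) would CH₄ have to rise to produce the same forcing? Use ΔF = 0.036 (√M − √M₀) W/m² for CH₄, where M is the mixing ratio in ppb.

CO₂ forcing: 5.35 × ln(297/271) = 5.35 × 0.091613 = 0.49013 W/m².
Set 0.036(√M − √718) = 0.49013: √M = 0.49013/0.036 + √718 = 13.6147 + 26.7955 = 40.4102.
M = (40.4102)² = 1632.98 ppb.

M ≈ 1633 ppb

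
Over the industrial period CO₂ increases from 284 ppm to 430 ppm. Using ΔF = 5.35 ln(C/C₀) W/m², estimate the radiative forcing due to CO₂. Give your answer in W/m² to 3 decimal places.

ΔF = 2.219 W/m²

CO₂: 5.35 × ln(430/284) = 5.35 × ln(1.51408) = 5.35 × 0.41481 = 2.2192 W/m².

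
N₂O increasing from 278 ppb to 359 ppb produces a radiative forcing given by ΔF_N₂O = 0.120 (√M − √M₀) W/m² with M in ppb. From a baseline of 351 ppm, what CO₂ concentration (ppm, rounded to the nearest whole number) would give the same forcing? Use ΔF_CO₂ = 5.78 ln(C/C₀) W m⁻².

N₂O forcing: 0.120 × (√359 − √278) = 0.120 × (18.9473 − 16.6733) = 0.120 × 2.2740 = 0.27288 W/m².
Set 5.78 ln(C/351) = 0.27288: ln(C/351) = 0.27288/5.78 = 0.04721, so C = 351 × e^0.04721 = 351 × 1.04834 = 367.97 ppm.

C ≈ 368 ppm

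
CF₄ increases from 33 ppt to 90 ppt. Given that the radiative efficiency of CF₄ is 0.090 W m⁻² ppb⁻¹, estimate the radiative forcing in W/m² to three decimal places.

ΔF = 0.005 W/m²

CF₄: Δ = 90 − 33 = 57 ppt = 0.057 ppb; ΔF = 0.090 × 0.057 = 0.0051 W/m².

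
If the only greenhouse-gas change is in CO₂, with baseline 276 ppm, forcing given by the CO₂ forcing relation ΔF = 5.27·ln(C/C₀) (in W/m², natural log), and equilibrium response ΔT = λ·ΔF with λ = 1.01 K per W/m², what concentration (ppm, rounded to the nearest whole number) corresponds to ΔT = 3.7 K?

C ≈ 553 ppm

Required forcing: ΔF = ΔT/λ = 3.7/1.01 = 3.6634 W/m².
Then ln(C/276) = ΔF/5.27 = 3.6634/5.27 = 0.69514.
So C = 276 × e^0.69514 = 276 × 2.00399 = 553.10 ppm.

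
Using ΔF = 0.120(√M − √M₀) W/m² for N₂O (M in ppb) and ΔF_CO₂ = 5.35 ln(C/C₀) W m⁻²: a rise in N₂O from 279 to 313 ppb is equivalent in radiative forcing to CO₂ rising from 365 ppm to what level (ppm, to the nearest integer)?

C ≈ 373 ppm

N₂O forcing: 0.120 × (√313 − √279) = 0.120 × (17.6918 − 16.7033) = 0.120 × 0.9885 = 0.11862 W/m².
Set 5.35 ln(C/365) = 0.11862: ln(C/365) = 0.11862/5.35 = 0.02217, so C = 365 × e^0.02217 = 365 × 1.02242 = 373.18 ppm.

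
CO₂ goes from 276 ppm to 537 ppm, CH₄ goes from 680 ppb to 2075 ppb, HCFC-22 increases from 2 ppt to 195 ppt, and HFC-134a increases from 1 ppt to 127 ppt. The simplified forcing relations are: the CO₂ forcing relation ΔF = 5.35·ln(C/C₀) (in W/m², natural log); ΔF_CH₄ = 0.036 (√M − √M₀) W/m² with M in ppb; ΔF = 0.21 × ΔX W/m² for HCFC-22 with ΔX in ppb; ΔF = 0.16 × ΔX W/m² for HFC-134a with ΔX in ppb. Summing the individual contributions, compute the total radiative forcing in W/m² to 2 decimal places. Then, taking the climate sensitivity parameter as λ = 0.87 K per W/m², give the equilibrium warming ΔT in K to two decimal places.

ΔF = 4.32 W/m²; ΔT = 3.76 K

CO₂: 5.35 × ln(537/276) = 5.35 × ln(1.94565) = 5.35 × 0.66560 = 3.5610 W/m².
CH₄: 0.036 × (√2075 − √680) = 0.036 × (45.5522 − 26.0768) = 0.036 × 19.4754 = 0.7011 W/m².
HCFC-22: Δ = 195 − 2 = 193 ppt = 0.193 ppb; ΔF = 0.21 × 0.193 = 0.0405 W/m².
HFC-134a: Δ = 127 − 1 = 126 ppt = 0.126 ppb; ΔF = 0.16 × 0.126 = 0.0202 W/m².
Total ΔF = 3.5610 + 0.7011 + 0.0405 + 0.0202 = 4.3228 W/m².
ΔT = λ ΔF = 0.87 × 4.32 = 3.7584 K.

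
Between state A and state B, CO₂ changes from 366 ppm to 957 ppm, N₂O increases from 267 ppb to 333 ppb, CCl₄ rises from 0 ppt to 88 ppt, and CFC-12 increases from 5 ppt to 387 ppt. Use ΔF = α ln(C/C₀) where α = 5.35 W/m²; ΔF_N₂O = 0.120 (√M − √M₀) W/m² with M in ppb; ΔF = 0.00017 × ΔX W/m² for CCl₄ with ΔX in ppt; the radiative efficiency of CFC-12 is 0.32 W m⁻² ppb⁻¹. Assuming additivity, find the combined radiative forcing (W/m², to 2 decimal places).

ΔF = 5.51 W/m²

CO₂: 5.35 × ln(957/366) = 5.35 × ln(2.61475) = 5.35 × 0.96117 = 5.1423 W/m².
N₂O: 0.120 × (√333 − √267) = 0.120 × (18.2483 − 16.3401) = 0.120 × 1.9082 = 0.2290 W/m².
CCl₄: ΔF = 0.00017 × (88 − 0) = 0.00017 × 88 = 0.0150 W/m².
CFC-12: Δ = 387 − 5 = 382 ppt = 0.382 ppb; ΔF = 0.32 × 0.382 = 0.1222 W/m².
Total ΔF = 5.1423 + 0.2290 + 0.0150 + 0.1222 = 5.5085 W/m².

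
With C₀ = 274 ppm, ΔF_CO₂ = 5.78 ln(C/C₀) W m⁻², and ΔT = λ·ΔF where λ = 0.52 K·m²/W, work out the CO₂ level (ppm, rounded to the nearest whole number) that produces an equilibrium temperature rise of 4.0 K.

C ≈ 1037 ppm

Required forcing: ΔF = ΔT/λ = 4.0/0.52 = 7.6923 W/m².
Then ln(C/274) = ΔF/5.78 = 7.6923/5.78 = 1.33085.
So C = 274 × e^1.33085 = 274 × 3.78426 = 1036.89 ppm.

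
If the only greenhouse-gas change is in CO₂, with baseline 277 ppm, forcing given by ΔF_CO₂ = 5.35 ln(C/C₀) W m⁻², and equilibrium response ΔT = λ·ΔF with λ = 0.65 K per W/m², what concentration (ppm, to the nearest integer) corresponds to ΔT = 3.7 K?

Required forcing: ΔF = ΔT/λ = 3.7/0.65 = 5.6923 W/m².
Then ln(C/277) = ΔF/5.35 = 5.6923/5.35 = 1.06398.
So C = 277 × e^1.06398 = 277 × 2.89788 = 802.71 ppm.

C ≈ 803 ppm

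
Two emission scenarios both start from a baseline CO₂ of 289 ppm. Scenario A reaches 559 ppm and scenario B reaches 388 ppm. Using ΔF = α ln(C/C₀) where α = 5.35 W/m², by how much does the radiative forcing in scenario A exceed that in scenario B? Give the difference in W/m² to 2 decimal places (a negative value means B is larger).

ΔF_A − ΔF_B = 1.95 W/m²

ΔF_A = 5.35 ln(559/289) = 5.35 × 0.65972 = 3.5295 W/m².
ΔF_B = 5.35 ln(388/289) = 5.35 × 0.29458 = 1.5760 W/m².
Difference: 3.5295 − 1.5760 = 1.9535 W/m².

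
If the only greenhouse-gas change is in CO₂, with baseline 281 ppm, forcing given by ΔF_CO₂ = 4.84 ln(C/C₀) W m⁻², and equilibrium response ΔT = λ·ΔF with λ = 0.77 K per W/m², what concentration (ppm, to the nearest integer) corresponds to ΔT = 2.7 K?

C ≈ 580 ppm

Required forcing: ΔF = ΔT/λ = 2.7/0.77 = 3.5065 W/m².
Then ln(C/281) = ΔF/4.84 = 3.5065/4.84 = 0.72448.
So C = 281 × e^0.72448 = 281 × 2.06366 = 579.89 ppm.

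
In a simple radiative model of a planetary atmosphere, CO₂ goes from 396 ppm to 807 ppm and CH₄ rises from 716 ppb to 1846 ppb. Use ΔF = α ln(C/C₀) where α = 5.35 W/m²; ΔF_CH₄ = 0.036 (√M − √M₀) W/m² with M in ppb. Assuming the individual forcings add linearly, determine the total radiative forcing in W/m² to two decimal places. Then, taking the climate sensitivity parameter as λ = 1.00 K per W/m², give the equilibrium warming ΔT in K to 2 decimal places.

CO₂: 5.35 × ln(807/396) = 5.35 × ln(2.03788) = 5.35 × 0.71191 = 3.8087 W/m².
CH₄: 0.036 × (√1846 − √716) = 0.036 × (42.9651 − 26.7582) = 0.036 × 16.2069 = 0.5834 W/m².
Total ΔF = 3.8087 + 0.5834 = 4.3921 W/m².
ΔT = λ ΔF = 1.00 × 4.39 = 4.3900 K.

ΔF = 4.39 W/m²; ΔT = 4.39 K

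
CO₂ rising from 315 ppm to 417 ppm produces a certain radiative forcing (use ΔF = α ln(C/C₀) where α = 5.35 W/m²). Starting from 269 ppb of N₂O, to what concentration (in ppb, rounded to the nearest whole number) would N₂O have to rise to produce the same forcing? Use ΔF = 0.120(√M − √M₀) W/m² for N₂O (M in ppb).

M ≈ 836 ppb

CO₂ forcing: 5.35 × ln(417/315) = 5.35 × 0.280514 = 1.50075 W/m².
Set 0.120(√M − √269) = 1.50075: √M = 1.50075/0.120 + √269 = 12.5063 + 16.4012 = 28.9075.
M = (28.9075)² = 835.64 ppb.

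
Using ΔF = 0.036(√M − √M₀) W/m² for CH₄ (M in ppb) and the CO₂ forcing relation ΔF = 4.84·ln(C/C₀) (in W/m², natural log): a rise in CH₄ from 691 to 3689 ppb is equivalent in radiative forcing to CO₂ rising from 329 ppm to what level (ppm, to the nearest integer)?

C ≈ 425 ppm

CH₄ forcing: 0.036 × (√3689 − √691) = 0.036 × (60.7371 − 26.2869) = 0.036 × 34.4502 = 1.24021 W/m².
Set 4.84 ln(C/329) = 1.24021: ln(C/329) = 1.24021/4.84 = 0.25624, so C = 329 × e^0.25624 = 329 × 1.29206 = 425.09 ppm.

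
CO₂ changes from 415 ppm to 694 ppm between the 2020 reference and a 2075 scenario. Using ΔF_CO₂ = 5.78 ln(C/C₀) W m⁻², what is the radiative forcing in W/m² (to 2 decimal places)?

CO₂: 5.78 × ln(694/415) = 5.78 × ln(1.67229) = 5.78 × 0.51419 = 2.9720 W/m².

ΔF = 2.97 W/m²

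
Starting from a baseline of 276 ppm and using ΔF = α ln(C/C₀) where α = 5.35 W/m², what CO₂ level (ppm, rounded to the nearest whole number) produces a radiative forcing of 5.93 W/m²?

Set 5.35 ln(C/276) = 5.93, so ln(C/276) = 5.93/5.35 = 1.10841.
Then C/276 = e^1.10841 = 3.02954, giving C = 276 × 3.02954 = 836.15 ppm.

C ≈ 836 ppm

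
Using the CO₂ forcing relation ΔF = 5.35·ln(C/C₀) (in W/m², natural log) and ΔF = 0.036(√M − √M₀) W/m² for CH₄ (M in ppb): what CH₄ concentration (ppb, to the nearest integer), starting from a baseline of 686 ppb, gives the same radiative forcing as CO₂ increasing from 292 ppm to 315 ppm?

CO₂ forcing: 5.35 × ln(315/292) = 5.35 × 0.075819 = 0.40563 W/m².
Set 0.036(√M − √686) = 0.40563: √M = 0.40563/0.036 + √686 = 11.2675 + 26.1916 = 37.4591.
M = (37.4591)² = 1403.18 ppb.

M ≈ 1403 ppb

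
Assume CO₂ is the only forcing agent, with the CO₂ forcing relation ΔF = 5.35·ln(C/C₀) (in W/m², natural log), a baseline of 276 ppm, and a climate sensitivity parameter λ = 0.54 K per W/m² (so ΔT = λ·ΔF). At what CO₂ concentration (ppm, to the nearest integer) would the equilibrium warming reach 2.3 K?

Required forcing: ΔF = ΔT/λ = 2.3/0.54 = 4.2593 W/m².
Then ln(C/276) = ΔF/5.35 = 4.2593/5.35 = 0.79613.
So C = 276 × e^0.79613 = 276 × 2.21694 = 611.88 ppm.

C ≈ 612 ppm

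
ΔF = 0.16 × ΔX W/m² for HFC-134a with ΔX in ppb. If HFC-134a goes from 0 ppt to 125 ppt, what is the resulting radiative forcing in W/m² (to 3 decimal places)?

ΔF = 0.020 W/m²

HFC-134a: Δ = 125 − 0 = 125 ppt = 0.125 ppb; ΔF = 0.16 × 0.125 = 0.0200 W/m².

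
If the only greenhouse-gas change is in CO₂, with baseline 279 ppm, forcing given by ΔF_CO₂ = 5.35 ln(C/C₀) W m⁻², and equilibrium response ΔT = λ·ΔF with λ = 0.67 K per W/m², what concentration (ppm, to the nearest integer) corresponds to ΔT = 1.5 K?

C ≈ 424 ppm

Required forcing: ΔF = ΔT/λ = 1.5/0.67 = 2.2388 W/m².
Then ln(C/279) = ΔF/5.35 = 2.2388/5.35 = 0.41847.
So C = 279 × e^0.41847 = 279 × 1.51963 = 423.98 ppm.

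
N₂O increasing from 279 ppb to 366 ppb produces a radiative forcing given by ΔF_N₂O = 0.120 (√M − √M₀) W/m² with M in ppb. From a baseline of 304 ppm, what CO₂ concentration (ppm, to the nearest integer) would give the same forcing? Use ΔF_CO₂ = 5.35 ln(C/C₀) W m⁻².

C ≈ 321 ppm

N₂O forcing: 0.120 × (√366 − √279) = 0.120 × (19.1311 − 16.7033) = 0.120 × 2.4278 = 0.29134 W/m².
Set 5.35 ln(C/304) = 0.29134: ln(C/304) = 0.29134/5.35 = 0.05446, so C = 304 × e^0.05446 = 304 × 1.05597 = 321.01 ppm.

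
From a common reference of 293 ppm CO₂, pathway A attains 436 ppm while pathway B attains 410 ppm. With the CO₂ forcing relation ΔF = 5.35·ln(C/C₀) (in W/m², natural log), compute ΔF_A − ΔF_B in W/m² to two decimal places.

ΔF_A − ΔF_B = 0.33 W/m²

ΔF_A = 5.35 ln(436/293) = 5.35 × 0.39747 = 2.1265 W/m².
ΔF_B = 5.35 ln(410/293) = 5.35 × 0.33598 = 1.7975 W/m².
Difference: 2.1265 − 1.7975 = 0.3290 W/m².
(Equivalently, ΔF_A − ΔF_B = 5.35 ln(436/410) = 5.35 × 0.06149 = 0.3290 W/m².)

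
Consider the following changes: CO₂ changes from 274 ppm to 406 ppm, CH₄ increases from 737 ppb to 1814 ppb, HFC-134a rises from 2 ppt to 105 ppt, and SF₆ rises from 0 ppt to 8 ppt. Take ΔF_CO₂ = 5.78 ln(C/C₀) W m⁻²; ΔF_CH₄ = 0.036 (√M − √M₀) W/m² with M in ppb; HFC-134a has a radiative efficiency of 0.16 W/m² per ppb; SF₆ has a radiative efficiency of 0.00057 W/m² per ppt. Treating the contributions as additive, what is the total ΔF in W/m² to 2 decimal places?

CO₂: 5.78 × ln(406/274) = 5.78 × ln(1.48175) = 5.78 × 0.39322 = 2.2728 W/m².
CH₄: 0.036 × (√1814 − √737) = 0.036 × (42.5911 − 27.1477) = 0.036 × 15.4434 = 0.5560 W/m².
HFC-134a: Δ = 105 − 2 = 103 ppt = 0.103 ppb; ΔF = 0.16 × 0.103 = 0.0165 W/m².
SF₆: ΔF = 0.00057 × (8 − 0) = 0.00057 × 8 = 0.0046 W/m².
Total ΔF = 2.2728 + 0.5560 + 0.0165 + 0.0046 = 2.8499 W/m².

ΔF = 2.85 W/m²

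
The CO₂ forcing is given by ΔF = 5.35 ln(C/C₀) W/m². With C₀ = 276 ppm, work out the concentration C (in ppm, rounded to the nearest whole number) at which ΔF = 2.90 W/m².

Set 5.35 ln(C/276) = 2.90, so ln(C/276) = 2.90/5.35 = 0.54206.
Then C/276 = e^0.54206 = 1.71955, giving C = 276 × 1.71955 = 474.60 ppm.

C ≈ 475 ppm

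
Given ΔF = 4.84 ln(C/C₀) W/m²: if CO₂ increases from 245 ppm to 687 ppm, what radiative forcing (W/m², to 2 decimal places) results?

CO₂: 4.84 × ln(687/245) = 4.84 × ln(2.80408) = 4.84 × 1.03108 = 4.9904 W/m².

ΔF = 4.99 W/m²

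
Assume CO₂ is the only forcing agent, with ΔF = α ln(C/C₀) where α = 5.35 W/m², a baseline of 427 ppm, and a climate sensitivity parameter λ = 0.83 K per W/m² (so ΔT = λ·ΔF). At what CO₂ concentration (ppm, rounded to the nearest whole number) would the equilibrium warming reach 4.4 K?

C ≈ 1150 ppm

Required forcing: ΔF = ΔT/λ = 4.4/0.83 = 5.3012 W/m².
Then ln(C/427) = ΔF/5.35 = 5.3012/5.35 = 0.99088.
So C = 427 × e^0.99088 = 427 × 2.69360 = 1150.17 ppm.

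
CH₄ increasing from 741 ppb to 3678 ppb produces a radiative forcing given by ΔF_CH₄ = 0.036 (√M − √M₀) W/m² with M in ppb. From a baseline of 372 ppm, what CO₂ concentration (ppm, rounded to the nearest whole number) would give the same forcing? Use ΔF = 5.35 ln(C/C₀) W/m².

C ≈ 466 ppm

CH₄ forcing: 0.036 × (√3678 − √741) = 0.036 × (60.6465 − 27.2213) = 0.036 × 33.4252 = 1.20331 W/m².
Set 5.35 ln(C/372) = 1.20331: ln(C/372) = 1.20331/5.35 = 0.22492, so C = 372 × e^0.22492 = 372 × 1.25222 = 465.83 ppm.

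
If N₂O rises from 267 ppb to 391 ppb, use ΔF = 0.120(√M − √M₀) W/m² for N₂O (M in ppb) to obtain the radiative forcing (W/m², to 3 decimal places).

N₂O: 0.120 × (√391 − √267) = 0.120 × (19.7737 − 16.3401) = 0.120 × 3.4336 = 0.4120 W/m².

ΔF = 0.412 W/m²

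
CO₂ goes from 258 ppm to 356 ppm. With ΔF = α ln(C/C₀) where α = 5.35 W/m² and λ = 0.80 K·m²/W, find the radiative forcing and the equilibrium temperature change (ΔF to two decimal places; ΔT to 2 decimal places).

CO₂: 5.35 × ln(356/258) = 5.35 × ln(1.37984) = 5.35 × 0.32197 = 1.7225 W/m².
ΔT = λ ΔF = 0.80 × 1.72 = 1.3760 K.

ΔF = 1.72 W/m²; ΔT = 1.38 K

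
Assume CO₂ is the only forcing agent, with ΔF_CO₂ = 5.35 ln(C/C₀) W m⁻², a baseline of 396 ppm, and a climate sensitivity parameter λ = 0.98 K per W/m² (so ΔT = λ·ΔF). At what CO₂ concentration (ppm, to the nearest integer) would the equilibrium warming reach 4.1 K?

Required forcing: ΔF = ΔT/λ = 4.1/0.98 = 4.1837 W/m².
Then ln(C/396) = ΔF/5.35 = 4.1837/5.35 = 0.78200.
So C = 396 × e^0.78200 = 396 × 2.18584 = 865.59 ppm.

C ≈ 866 ppm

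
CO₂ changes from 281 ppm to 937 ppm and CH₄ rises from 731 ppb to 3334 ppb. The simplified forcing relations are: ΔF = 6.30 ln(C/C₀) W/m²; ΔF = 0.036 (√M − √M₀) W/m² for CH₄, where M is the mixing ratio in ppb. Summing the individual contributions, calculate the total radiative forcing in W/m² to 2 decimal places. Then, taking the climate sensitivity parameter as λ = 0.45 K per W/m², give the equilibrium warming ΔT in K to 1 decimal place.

ΔF = 8.69 W/m²; ΔT = 3.9 K

CO₂: 6.30 × ln(937/281) = 6.30 × ln(3.33452) = 6.30 × 1.20433 = 7.5873 W/m².
CH₄: 0.036 × (√3334 − √731) = 0.036 × (57.7408 − 27.0370) = 0.036 × 30.7038 = 1.1053 W/m².
Total ΔF = 7.5873 + 1.1053 = 8.6926 W/m².
ΔT = λ ΔF = 0.45 × 8.69 = 3.9105 K.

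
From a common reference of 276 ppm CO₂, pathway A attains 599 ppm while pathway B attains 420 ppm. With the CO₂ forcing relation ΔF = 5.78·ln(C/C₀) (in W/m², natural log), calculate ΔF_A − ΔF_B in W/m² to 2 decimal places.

ΔF_A − ΔF_B = 2.05 W/m²

ΔF_A = 5.78 ln(599/276) = 5.78 × 0.77486 = 4.4787 W/m².
ΔF_B = 5.78 ln(420/276) = 5.78 × 0.41985 = 2.4267 W/m².
Difference: 4.4787 − 2.4267 = 2.0520 W/m².
(Equivalently, ΔF_A − ΔF_B = 5.78 ln(599/420) = 5.78 × 0.35501 = 2.0520 W/m².)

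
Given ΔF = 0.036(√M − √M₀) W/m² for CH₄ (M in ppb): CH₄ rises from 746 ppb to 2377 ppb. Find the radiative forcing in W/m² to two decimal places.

ΔF = 0.77 W/m²

CH₄: 0.036 × (√2377 − √746) = 0.036 × (48.7545 − 27.3130) = 0.036 × 21.4415 = 0.7719 W/m².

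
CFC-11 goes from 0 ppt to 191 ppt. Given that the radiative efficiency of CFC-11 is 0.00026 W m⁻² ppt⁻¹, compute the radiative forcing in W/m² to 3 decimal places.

CFC-11: ΔF = 0.00026 × (191 − 0) = 0.00026 × 191 = 0.0497 W/m².

ΔF = 0.050 W/m²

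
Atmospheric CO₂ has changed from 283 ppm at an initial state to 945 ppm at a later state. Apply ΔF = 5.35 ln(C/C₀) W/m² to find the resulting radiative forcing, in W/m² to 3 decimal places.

CO₂: 5.35 × ln(945/283) = 5.35 × ln(3.33922) = 5.35 × 1.20574 = 6.4507 W/m².

ΔF = 6.451 W/m²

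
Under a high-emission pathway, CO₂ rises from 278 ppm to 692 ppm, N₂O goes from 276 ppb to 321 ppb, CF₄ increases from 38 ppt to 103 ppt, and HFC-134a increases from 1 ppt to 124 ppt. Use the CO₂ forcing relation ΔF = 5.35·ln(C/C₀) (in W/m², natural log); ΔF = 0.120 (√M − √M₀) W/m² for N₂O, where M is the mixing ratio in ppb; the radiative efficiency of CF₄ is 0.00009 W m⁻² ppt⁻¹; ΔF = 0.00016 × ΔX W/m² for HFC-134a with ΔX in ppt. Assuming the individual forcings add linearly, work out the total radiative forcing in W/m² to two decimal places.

CO₂: 5.35 × ln(692/278) = 5.35 × ln(2.48921) = 5.35 × 0.91197 = 4.8790 W/m².
N₂O: 0.120 × (√321 − √276) = 0.120 × (17.9165 − 16.6132) = 0.120 × 1.3033 = 0.1564 W/m².
CF₄: ΔF = 0.00009 × (103 − 38) = 0.00009 × 65 = 0.0059 W/m².
HFC-134a: ΔF = 0.00016 × (124 − 1) = 0.00016 × 123 = 0.0197 W/m².
Total ΔF = 4.8790 + 0.1564 + 0.0059 + 0.0197 = 5.0610 W/m².

ΔF = 5.06 W/m²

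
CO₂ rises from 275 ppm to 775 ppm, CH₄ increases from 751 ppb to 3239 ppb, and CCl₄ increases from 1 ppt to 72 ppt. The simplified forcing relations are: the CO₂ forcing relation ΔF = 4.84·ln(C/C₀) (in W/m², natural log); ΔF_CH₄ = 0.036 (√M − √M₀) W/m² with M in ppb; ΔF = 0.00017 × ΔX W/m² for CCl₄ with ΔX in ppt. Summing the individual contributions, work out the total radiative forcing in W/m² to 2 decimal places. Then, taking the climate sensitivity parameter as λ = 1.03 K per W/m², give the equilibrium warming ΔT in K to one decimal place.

ΔF = 6.09 W/m²; ΔT = 6.3 K

CO₂: 4.84 × ln(775/275) = 4.84 × ln(2.81818) = 4.84 × 1.03609 = 5.0147 W/m².
CH₄: 0.036 × (√3239 − √751) = 0.036 × (56.9122 − 27.4044) = 0.036 × 29.5078 = 1.0623 W/m².
CCl₄: ΔF = 0.00017 × (72 − 1) = 0.00017 × 71 = 0.0121 W/m².
Total ΔF = 5.0147 + 1.0623 + 0.0121 = 6.0891 W/m².
ΔT = λ ΔF = 1.03 × 6.09 = 6.2727 K.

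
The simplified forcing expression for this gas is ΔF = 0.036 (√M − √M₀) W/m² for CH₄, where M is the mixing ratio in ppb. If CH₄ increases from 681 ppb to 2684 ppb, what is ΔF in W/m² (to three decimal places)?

ΔF = 0.926 W/m²

CH₄: 0.036 × (√2684 − √681) = 0.036 × (51.8073 − 26.0960) = 0.036 × 25.7113 = 0.9256 W/m².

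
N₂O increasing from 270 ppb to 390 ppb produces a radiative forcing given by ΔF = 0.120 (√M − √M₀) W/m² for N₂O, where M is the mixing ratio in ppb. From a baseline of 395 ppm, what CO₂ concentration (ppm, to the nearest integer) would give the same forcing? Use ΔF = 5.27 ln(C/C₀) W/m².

N₂O forcing: 0.120 × (√390 − √270) = 0.120 × (19.7484 − 16.4317) = 0.120 × 3.3167 = 0.39800 W/m².
Set 5.27 ln(C/395) = 0.39800: ln(C/395) = 0.39800/5.27 = 0.07552, so C = 395 × e^0.07552 = 395 × 1.07844 = 425.98 ppm.

C ≈ 426 ppm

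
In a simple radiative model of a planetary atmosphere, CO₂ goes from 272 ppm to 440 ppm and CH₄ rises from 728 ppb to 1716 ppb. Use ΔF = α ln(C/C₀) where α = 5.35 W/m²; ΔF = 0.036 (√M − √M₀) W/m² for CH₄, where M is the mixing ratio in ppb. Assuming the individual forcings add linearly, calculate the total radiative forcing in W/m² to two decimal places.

CO₂: 5.35 × ln(440/272) = 5.35 × ln(1.61765) = 5.35 × 0.48097 = 2.5732 W/m².
CH₄: 0.036 × (√1716 − √728) = 0.036 × (41.4246 − 26.9815) = 0.036 × 14.4431 = 0.5200 W/m².
Total ΔF = 2.5732 + 0.5200 = 3.0932 W/m².

ΔF = 3.09 W/m²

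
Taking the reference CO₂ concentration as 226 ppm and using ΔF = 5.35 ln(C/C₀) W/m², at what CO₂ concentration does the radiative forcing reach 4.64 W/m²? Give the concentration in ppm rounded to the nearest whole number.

C ≈ 538 ppm

Set 5.35 ln(C/226) = 4.64, so ln(C/226) = 4.64/5.35 = 0.86729.
Then C/226 = e^0.86729 = 2.38045, giving C = 226 × 2.38045 = 537.98 ppm.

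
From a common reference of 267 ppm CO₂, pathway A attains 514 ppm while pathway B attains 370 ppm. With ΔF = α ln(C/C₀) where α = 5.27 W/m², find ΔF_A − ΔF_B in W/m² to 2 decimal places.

ΔF_A = 5.27 ln(514/267) = 5.27 × 0.65497 = 3.4517 W/m².
ΔF_B = 5.27 ln(370/267) = 5.27 × 0.32625 = 1.7193 W/m².
Difference: 3.4517 − 1.7193 = 1.7324 W/m².

ΔF_A − ΔF_B = 1.73 W/m²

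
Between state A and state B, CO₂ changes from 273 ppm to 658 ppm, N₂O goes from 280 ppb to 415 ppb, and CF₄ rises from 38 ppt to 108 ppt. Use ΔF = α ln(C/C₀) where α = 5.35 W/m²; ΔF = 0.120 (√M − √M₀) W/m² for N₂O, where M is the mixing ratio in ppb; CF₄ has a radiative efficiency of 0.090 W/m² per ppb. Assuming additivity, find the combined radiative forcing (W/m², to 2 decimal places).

CO₂: 5.35 × ln(658/273) = 5.35 × ln(2.41026) = 5.35 × 0.87973 = 4.7066 W/m².
N₂O: 0.120 × (√415 − √280) = 0.120 × (20.3715 − 16.7332) = 0.120 × 3.6383 = 0.4366 W/m².
CF₄: Δ = 108 − 38 = 70 ppt = 0.070 ppb; ΔF = 0.090 × 0.070 = 0.0063 W/m².
Total ΔF = 4.7066 + 0.4366 + 0.0063 = 5.1495 W/m².

ΔF = 5.15 W/m²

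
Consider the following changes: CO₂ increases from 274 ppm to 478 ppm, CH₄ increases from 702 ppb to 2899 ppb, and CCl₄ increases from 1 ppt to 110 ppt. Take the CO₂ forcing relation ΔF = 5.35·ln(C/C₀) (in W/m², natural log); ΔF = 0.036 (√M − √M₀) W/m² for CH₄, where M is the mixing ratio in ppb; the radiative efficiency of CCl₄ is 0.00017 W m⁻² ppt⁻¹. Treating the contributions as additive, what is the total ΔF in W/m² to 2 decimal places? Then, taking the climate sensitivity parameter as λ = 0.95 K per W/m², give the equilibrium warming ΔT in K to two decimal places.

CO₂: 5.35 × ln(478/274) = 5.35 × ln(1.74453) = 5.35 × 0.55649 = 2.9772 W/m².
CH₄: 0.036 × (√2899 − √702) = 0.036 × (53.8424 − 26.4953) = 0.036 × 27.3471 = 0.9845 W/m².
CCl₄: ΔF = 0.00017 × (110 − 1) = 0.00017 × 109 = 0.0185 W/m².
Total ΔF = 2.9772 + 0.9845 + 0.0185 = 3.9802 W/m².
ΔT = λ ΔF = 0.95 × 3.98 = 3.7810 K.

ΔF = 3.98 W/m²; ΔT = 3.78 K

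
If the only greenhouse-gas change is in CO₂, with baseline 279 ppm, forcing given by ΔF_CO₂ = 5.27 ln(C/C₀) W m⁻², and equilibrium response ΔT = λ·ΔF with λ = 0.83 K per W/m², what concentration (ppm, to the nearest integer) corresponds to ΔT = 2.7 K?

C ≈ 517 ppm

Required forcing: ΔF = ΔT/λ = 2.7/0.83 = 3.2530 W/m².
Then ln(C/279) = ΔF/5.27 = 3.2530/5.27 = 0.61727.
So C = 279 × e^0.61727 = 279 × 1.85386 = 517.23 ppm.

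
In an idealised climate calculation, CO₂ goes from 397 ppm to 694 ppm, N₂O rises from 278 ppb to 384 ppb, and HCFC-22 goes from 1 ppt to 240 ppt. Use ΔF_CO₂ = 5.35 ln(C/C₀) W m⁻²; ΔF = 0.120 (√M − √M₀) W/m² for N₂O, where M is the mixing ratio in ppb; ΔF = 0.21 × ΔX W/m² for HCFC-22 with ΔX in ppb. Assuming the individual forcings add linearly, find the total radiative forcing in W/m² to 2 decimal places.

ΔF = 3.39 W/m²

CO₂: 5.35 × ln(694/397) = 5.35 × ln(1.74811) = 5.35 × 0.55854 = 2.9882 W/m².
N₂O: 0.120 × (√384 − √278) = 0.120 × (19.5959 − 16.6733) = 0.120 × 2.9226 = 0.3507 W/m².
HCFC-22: Δ = 240 − 1 = 239 ppt = 0.239 ppb; ΔF = 0.21 × 0.239 = 0.0502 W/m².
Total ΔF = 2.9882 + 0.3507 + 0.0502 = 3.3891 W/m².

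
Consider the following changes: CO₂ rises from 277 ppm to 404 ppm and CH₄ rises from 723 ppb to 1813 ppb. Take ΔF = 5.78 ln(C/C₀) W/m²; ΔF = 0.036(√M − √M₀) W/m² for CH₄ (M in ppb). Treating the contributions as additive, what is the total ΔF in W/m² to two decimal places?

ΔF = 2.75 W/m²

CO₂: 5.78 × ln(404/277) = 5.78 × ln(1.45848) = 5.78 × 0.37739 = 2.1813 W/m².
CH₄: 0.036 × (√1813 − √723) = 0.036 × (42.5793 − 26.8887) = 0.036 × 15.6906 = 0.5649 W/m².
Total ΔF = 2.1813 + 0.5649 = 2.7462 W/m².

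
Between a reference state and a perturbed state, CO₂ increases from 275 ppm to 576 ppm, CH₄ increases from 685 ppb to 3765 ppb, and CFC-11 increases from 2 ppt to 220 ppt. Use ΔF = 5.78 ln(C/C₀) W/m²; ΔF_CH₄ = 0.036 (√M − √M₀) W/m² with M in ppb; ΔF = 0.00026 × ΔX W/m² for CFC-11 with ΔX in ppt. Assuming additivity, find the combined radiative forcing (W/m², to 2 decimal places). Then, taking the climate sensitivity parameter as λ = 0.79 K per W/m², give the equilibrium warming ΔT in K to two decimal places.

ΔF = 5.60 W/m²; ΔT = 4.42 K

CO₂: 5.78 × ln(576/275) = 5.78 × ln(2.09455) = 5.78 × 0.73934 = 4.2734 W/m².
CH₄: 0.036 × (√3765 − √685) = 0.036 × (61.3596 − 26.1725) = 0.036 × 35.1871 = 1.2667 W/m².
CFC-11: ΔF = 0.00026 × (220 − 2) = 0.00026 × 218 = 0.0567 W/m².
Total ΔF = 4.2734 + 1.2667 + 0.0567 = 5.5968 W/m².
ΔT = λ ΔF = 0.79 × 5.60 = 4.4240 K.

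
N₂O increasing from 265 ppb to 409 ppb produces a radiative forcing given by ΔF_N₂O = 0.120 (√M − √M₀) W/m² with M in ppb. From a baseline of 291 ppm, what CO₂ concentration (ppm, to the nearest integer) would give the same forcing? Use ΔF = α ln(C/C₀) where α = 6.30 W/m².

N₂O forcing: 0.120 × (√409 − √265) = 0.120 × (20.2237 − 16.2788) = 0.120 × 3.9449 = 0.47339 W/m².
Set 6.30 ln(C/291) = 0.47339: ln(C/291) = 0.47339/6.30 = 0.07514, so C = 291 × e^0.07514 = 291 × 1.07804 = 313.71 ppm.

C ≈ 314 ppm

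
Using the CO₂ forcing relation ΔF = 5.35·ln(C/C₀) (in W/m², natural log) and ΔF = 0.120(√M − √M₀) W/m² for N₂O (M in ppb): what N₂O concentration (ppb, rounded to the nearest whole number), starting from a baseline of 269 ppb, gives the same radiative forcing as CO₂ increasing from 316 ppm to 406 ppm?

CO₂ forcing: 5.35 × ln(406/316) = 5.35 × 0.250611 = 1.34077 W/m².
Set 0.120(√M − √269) = 1.34077: √M = 1.34077/0.120 + √269 = 11.1731 + 16.4012 = 27.5743.
M = (27.5743)² = 760.34 ppb.

M ≈ 760 ppb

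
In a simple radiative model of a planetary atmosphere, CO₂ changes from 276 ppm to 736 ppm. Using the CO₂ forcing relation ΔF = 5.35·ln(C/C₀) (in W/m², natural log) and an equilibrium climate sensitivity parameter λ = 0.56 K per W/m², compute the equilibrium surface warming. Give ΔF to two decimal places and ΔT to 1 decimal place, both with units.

ΔF = 5.25 W/m²; ΔT = 2.9 K

CO₂: 5.35 × ln(736/276) = 5.35 × ln(2.66667) = 5.35 × 0.98083 = 5.2474 W/m².
ΔT = λ ΔF = 0.56 × 5.25 = 2.9400 K.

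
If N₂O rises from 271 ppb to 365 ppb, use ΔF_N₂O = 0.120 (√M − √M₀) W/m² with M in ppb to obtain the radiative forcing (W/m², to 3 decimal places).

N₂O: 0.120 × (√365 − √271) = 0.120 × (19.1050 − 16.4621) = 0.120 × 2.6429 = 0.3171 W/m².

ΔF = 0.317 W/m²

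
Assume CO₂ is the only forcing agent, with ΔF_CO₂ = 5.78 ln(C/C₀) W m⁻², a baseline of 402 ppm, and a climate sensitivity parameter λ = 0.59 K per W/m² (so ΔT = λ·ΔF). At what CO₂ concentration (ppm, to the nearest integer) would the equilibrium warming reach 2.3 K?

Required forcing: ΔF = ΔT/λ = 2.3/0.59 = 3.8983 W/m².
Then ln(C/402) = ΔF/5.78 = 3.8983/5.78 = 0.67445.
So C = 402 × e^0.67445 = 402 × 1.96295 = 789.11 ppm.

C ≈ 789 ppm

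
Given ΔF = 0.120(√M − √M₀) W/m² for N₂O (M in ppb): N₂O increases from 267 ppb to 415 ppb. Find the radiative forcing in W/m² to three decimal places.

ΔF = 0.484 W/m²

N₂O: 0.120 × (√415 − √267) = 0.120 × (20.3715 − 16.3401) = 0.120 × 4.0314 = 0.4838 W/m².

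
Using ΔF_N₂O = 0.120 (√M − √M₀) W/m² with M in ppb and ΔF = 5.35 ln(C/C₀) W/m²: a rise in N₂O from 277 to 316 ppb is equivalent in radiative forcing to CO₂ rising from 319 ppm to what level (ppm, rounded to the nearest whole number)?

C ≈ 327 ppm

N₂O forcing: 0.120 × (√316 − √277) = 0.120 × (17.7764 − 16.6433) = 0.120 × 1.1331 = 0.13597 W/m².
Set 5.35 ln(C/319) = 0.13597: ln(C/319) = 0.13597/5.35 = 0.02541, so C = 319 × e^0.02541 = 319 × 1.02574 = 327.21 ppm.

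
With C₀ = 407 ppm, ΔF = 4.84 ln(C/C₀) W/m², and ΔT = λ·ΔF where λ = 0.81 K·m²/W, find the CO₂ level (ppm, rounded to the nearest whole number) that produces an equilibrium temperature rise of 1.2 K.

C ≈ 553 ppm

Required forcing: ΔF = ΔT/λ = 1.2/0.81 = 1.4815 W/m².
Then ln(C/407) = ΔF/4.84 = 1.4815/4.84 = 0.30610.
So C = 407 × e^0.30610 = 407 × 1.35812 = 552.75 ppm.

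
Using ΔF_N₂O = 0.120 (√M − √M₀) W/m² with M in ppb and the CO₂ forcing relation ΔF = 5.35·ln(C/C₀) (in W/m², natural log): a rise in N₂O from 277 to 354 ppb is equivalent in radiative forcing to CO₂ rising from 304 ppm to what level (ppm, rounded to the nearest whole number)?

C ≈ 319 ppm

N₂O forcing: 0.120 × (√354 − √277) = 0.120 × (18.8149 − 16.6433) = 0.120 × 2.1716 = 0.26059 W/m².
Set 5.35 ln(C/304) = 0.26059: ln(C/304) = 0.26059/5.35 = 0.04871, so C = 304 × e^0.04871 = 304 × 1.04992 = 319.18 ppm.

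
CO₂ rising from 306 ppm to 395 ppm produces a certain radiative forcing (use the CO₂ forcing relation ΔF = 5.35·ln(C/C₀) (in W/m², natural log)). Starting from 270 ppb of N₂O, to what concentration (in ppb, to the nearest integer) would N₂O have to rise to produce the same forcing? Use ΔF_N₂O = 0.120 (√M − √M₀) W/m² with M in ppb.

CO₂ forcing: 5.35 × ln(395/306) = 5.35 × 0.255301 = 1.36586 W/m².
Set 0.120(√M − √270) = 1.36586: √M = 1.36586/0.120 + √270 = 11.3822 + 16.4317 = 27.8139.
M = (27.8139)² = 773.61 ppb.

M ≈ 774 ppb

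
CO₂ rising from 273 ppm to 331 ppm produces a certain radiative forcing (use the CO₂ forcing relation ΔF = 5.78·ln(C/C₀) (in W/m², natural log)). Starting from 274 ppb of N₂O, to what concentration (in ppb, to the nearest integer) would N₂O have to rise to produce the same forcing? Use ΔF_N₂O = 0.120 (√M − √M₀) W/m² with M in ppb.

CO₂ forcing: 5.78 × ln(331/273) = 5.78 × 0.192647 = 1.11350 W/m².
Set 0.120(√M − √274) = 1.11350: √M = 1.11350/0.120 + √274 = 9.2792 + 16.5529 = 25.8321.
M = (25.8321)² = 667.30 ppb.

M ≈ 667 ppb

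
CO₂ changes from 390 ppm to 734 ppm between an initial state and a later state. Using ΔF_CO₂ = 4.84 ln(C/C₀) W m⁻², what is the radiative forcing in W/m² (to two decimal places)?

CO₂: 4.84 × ln(734/390) = 4.84 × ln(1.88205) = 4.84 × 0.63236 = 3.0606 W/m².

ΔF = 3.06 W/m²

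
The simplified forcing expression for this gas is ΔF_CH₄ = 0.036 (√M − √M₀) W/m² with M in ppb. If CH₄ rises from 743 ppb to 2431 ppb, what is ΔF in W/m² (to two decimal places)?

CH₄: 0.036 × (√2431 − √743) = 0.036 × (49.3052 − 27.2580) = 0.036 × 22.0472 = 0.7937 W/m².

ΔF = 0.79 W/m²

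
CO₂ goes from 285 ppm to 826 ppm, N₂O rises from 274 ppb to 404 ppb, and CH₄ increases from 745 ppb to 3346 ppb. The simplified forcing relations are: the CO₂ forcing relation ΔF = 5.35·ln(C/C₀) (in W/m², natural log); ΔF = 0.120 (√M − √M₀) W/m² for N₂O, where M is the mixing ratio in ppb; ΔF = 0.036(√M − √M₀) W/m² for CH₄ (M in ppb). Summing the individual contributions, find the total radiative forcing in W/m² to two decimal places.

CO₂: 5.35 × ln(826/285) = 5.35 × ln(2.89825) = 5.35 × 1.06411 = 5.6930 W/m².
N₂O: 0.120 × (√404 − √274) = 0.120 × (20.0998 − 16.5529) = 0.120 × 3.5469 = 0.4256 W/m².
CH₄: 0.036 × (√3346 − √745) = 0.036 × (57.8446 − 27.2947) = 0.036 × 30.5499 = 1.0998 W/m².
Total ΔF = 5.6930 + 0.4256 + 1.0998 = 7.2184 W/m².

ΔF = 7.22 W/m²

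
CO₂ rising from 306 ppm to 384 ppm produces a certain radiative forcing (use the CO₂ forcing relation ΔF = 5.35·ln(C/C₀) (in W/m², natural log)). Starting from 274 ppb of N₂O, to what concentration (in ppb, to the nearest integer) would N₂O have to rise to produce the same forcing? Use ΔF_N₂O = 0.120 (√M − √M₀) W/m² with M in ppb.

CO₂ forcing: 5.35 × ln(384/306) = 5.35 × 0.227057 = 1.21475 W/m².
Set 0.120(√M − √274) = 1.21475: √M = 1.21475/0.120 + √274 = 10.1229 + 16.5529 = 26.6758.
M = (26.6758)² = 711.60 ppb.

M ≈ 712 ppb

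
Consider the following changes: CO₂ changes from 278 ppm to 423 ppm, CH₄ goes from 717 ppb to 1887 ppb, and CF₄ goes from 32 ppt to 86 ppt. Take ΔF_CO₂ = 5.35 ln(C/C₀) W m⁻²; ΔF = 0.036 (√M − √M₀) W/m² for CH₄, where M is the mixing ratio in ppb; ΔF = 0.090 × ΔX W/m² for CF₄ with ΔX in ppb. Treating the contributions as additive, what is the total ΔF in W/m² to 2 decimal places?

ΔF = 2.85 W/m²

CO₂: 5.35 × ln(423/278) = 5.35 × ln(1.52158) = 5.35 × 0.41975 = 2.2457 W/m².
CH₄: 0.036 × (√1887 − √717) = 0.036 × (43.4396 − 26.7769) = 0.036 × 16.6627 = 0.5999 W/m².
CF₄: Δ = 86 − 32 = 54 ppt = 0.054 ppb; ΔF = 0.090 × 0.054 = 0.0049 W/m².
Total ΔF = 2.2457 + 0.5999 + 0.0049 = 2.8505 W/m².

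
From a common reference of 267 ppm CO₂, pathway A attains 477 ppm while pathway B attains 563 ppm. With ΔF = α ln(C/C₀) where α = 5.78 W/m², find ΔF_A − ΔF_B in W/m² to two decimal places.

ΔF_A = 5.78 ln(477/267) = 5.78 × 0.58027 = 3.3540 W/m².
ΔF_B = 5.78 ln(563/267) = 5.78 × 0.74603 = 4.3121 W/m².
Difference: 3.3540 − 4.3121 = -0.9581 W/m².
(Equivalently, ΔF_A − ΔF_B = 5.78 ln(477/563) = 5.78 × -0.16576 = -0.9581 W/m².)

ΔF_A − ΔF_B = -0.96 W/m²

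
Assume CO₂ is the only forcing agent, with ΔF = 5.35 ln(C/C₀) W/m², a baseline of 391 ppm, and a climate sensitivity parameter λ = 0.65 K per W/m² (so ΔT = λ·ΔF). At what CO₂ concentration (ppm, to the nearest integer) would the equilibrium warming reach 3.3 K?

Required forcing: ΔF = ΔT/λ = 3.3/0.65 = 5.0769 W/m².
Then ln(C/391) = ΔF/5.35 = 5.0769/5.35 = 0.94895.
So C = 391 × e^0.94895 = 391 × 2.58300 = 1009.95 ppm.

C ≈ 1010 ppm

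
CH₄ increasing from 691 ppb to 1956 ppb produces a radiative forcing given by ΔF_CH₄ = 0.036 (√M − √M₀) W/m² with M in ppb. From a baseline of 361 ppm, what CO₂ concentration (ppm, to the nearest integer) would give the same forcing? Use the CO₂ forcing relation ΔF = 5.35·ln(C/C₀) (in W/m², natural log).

C ≈ 407 ppm

CH₄ forcing: 0.036 × (√1956 − √691) = 0.036 × (44.2267 − 26.2869) = 0.036 × 17.9398 = 0.64583 W/m².
Set 5.35 ln(C/361) = 0.64583: ln(C/361) = 0.64583/5.35 = 0.12072, so C = 361 × e^0.12072 = 361 × 1.12831 = 407.32 ppm.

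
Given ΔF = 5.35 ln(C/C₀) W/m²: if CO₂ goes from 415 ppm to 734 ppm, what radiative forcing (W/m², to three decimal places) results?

ΔF = 3.051 W/m²

CO₂: 5.35 × ln(734/415) = 5.35 × ln(1.76867) = 5.35 × 0.57023 = 3.0507 W/m².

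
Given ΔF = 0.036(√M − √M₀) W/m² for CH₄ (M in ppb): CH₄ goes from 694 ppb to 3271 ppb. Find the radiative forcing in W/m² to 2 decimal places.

CH₄: 0.036 × (√3271 − √694) = 0.036 × (57.1927 − 26.3439) = 0.036 × 30.8488 = 1.1106 W/m².

ΔF = 1.11 W/m²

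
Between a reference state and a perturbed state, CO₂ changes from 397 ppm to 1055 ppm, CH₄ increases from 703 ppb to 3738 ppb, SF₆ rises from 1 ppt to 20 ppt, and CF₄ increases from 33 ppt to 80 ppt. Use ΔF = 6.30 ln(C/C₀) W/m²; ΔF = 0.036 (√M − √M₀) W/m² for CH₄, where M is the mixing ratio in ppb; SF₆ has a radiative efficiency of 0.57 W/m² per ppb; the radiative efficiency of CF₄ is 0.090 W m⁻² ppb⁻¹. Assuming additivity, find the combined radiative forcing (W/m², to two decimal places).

CO₂: 6.30 × ln(1055/397) = 6.30 × ln(2.65743) = 6.30 × 0.97736 = 6.1574 W/m².
CH₄: 0.036 × (√3738 − √703) = 0.036 × (61.1392 − 26.5141) = 0.036 × 34.6251 = 1.2465 W/m².
SF₆: Δ = 20 − 1 = 19 ppt = 0.019 ppb; ΔF = 0.57 × 0.019 = 0.0108 W/m².
CF₄: Δ = 80 − 33 = 47 ppt = 0.047 ppb; ΔF = 0.090 × 0.047 = 0.0042 W/m².
Total ΔF = 6.1574 + 1.2465 + 0.0108 + 0.0042 = 7.4189 W/m².

ΔF = 7.42 W/m²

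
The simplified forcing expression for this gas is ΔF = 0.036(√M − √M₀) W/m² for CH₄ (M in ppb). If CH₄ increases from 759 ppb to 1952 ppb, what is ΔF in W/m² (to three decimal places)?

CH₄: 0.036 × (√1952 − √759) = 0.036 × (44.1814 − 27.5500) = 0.036 × 16.6314 = 0.5987 W/m².

ΔF = 0.599 W/m²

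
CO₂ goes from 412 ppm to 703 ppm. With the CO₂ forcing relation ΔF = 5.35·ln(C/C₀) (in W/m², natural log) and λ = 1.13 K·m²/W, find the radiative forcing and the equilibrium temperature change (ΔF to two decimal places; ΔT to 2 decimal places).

CO₂: 5.35 × ln(703/412) = 5.35 × ln(1.70631) = 5.35 × 0.53433 = 2.8587 W/m².
ΔT = λ ΔF = 1.13 × 2.86 = 3.2318 K.

ΔF = 2.86 W/m²; ΔT = 3.23 K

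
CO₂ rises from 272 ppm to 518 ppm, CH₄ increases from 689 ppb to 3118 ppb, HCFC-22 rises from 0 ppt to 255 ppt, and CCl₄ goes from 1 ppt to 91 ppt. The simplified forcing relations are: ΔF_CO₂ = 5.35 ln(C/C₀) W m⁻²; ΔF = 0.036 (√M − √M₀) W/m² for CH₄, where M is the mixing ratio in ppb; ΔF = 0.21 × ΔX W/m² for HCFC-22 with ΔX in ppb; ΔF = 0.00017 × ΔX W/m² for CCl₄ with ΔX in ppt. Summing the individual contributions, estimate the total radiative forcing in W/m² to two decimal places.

CO₂: 5.35 × ln(518/272) = 5.35 × ln(1.90441) = 5.35 × 0.64417 = 3.4463 W/m².
CH₄: 0.036 × (√3118 − √689) = 0.036 × (55.8391 − 26.2488) = 0.036 × 29.5903 = 1.0653 W/m².
HCFC-22: Δ = 255 − 0 = 255 ppt = 0.255 ppb; ΔF = 0.21 × 0.255 = 0.0536 W/m².
CCl₄: ΔF = 0.00017 × (91 − 1) = 0.00017 × 90 = 0.0153 W/m².
Total ΔF = 3.4463 + 1.0653 + 0.0536 + 0.0153 = 4.5805 W/m².

ΔF = 4.58 W/m²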